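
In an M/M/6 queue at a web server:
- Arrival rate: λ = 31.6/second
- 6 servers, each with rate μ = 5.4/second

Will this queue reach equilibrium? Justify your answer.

Stability requires ρ = λ/(cμ) < 1
ρ = 31.6/(6 × 5.4) = 31.6/32.40 = 0.9753
Since 0.9753 < 1, the system is STABLE.
The servers are busy 97.53% of the time.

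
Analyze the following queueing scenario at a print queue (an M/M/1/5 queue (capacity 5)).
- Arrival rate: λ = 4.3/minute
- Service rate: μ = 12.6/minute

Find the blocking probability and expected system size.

ρ = λ/μ = 4.3/12.6 = 0.34127
P₀ = (1-ρ)/(1-ρ^(K+1)) = (1-0.34127)/(1-0.34127^6) = 0.6587/0.9984 = 0.6598
P_K = P₀×ρ^K = 0.6598 × 0.34127^5 = 0.6598 × 0.004629 = 0.003054
Blocking probability P_5 = 0.003054 (0.31%)
L = ρ[1 - (K+1)ρ^K + Kρ^(K+1)] / [(1-ρ)(1-ρ^(K+1))]
L = 0.34127 × (1 - 6×0.004629 + 5×0.001580) / ((1 - 0.34127) × (1 - 0.001580)) = 0.5086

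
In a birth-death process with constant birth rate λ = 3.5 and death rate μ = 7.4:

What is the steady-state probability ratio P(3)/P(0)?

For constant rates: P(n)/P(0) = (λ/μ)^n
P(3)/P(0) = (3.5/7.4)^3 = 0.4730^3 = 0.1058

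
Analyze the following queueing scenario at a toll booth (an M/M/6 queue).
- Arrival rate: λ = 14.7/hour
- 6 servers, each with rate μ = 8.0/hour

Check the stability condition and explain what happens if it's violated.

Stability requires ρ = λ/(cμ) < 1
ρ = 14.7/(6 × 8.0) = 14.7/48.00 = 0.3062
Since 0.3062 < 1, the system is STABLE.
The servers are busy 30.62% of the time.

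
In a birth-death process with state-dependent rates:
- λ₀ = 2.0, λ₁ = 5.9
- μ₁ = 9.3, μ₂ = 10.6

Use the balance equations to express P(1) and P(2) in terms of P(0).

Balance equations:
State 0: λ₀P₀ = μ₁P₁ → P₁ = (λ₀/μ₁)P₀ = (2.0/9.3)P₀ = 0.2151P₀
State 1: P₂ = (λ₀λ₁)/(μ₁μ₂)P₀ = (2.0×5.9)/(9.3×10.6)P₀ = 0.1197P₀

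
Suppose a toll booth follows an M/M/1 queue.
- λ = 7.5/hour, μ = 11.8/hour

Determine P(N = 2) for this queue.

ρ = λ/μ = 7.5/11.8 = 0.6356
P(n) = (1-ρ)ρⁿ
P(2) = (1-0.6356) × 0.6356^2
P(2) = 0.3644 × 0.4040
P(2) = 0.1472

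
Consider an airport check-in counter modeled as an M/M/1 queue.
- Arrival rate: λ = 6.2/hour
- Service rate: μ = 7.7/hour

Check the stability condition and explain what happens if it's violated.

Stability requires ρ = λ/(cμ) < 1
ρ = 6.2/(1 × 7.7) = 6.2/7.70 = 0.8052
Since 0.8052 < 1, the system is STABLE.
The server is busy 80.52% of the time.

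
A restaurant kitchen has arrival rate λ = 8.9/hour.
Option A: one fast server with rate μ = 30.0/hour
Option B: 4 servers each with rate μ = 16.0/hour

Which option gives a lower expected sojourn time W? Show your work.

Option A: single server μ = 30.0 (M/M/1)
  ρ_A = 8.9/30.0 = 0.2967
  W_A = 1/(μ-λ) = 1/(30.0-8.9) = 1/21.10 = 0.04739

Option B: 4 servers μ = 16.0 (M/M/4)
  ρ_B = λ/(cμ) = 8.9/(4×16.0) = 0.1391
  Offered load a = λ/μ = cρ = 8.9/16.0 = 0.5563
  P₀ = [ Σₙ₌₀^3 aⁿ/n! + a^4/(4!(1-ρ)) ]⁻¹
  Σ = a^0/0! + a^1/1! + a^2/2! + a^3/3! = 1.0000 + 0.55625 + 0.15471 + 0.028685 = 1.7396
  a^4/(4!(1-ρ)) = 0.095737/(24 × 0.86094) = 0.004633
  P₀ = 1/(1.7396 + 0.004633) = 0.5733
  Lq = P₀·a^4·ρ / (4!(1-ρ)²) = 0.57330 × 0.095737 × 0.13906 / (24 × 0.74121) = 0.0004291
  Wq_B = Lq/λ = 0.0004291/8.9 = 0.00004821
  W_B = Wq_B + 1/μ = 0.00004821 + 0.06250 = 0.06255

Since W_A = 0.04739 < W_B = 0.06255, Option A (single fast server) has the shorter time in system.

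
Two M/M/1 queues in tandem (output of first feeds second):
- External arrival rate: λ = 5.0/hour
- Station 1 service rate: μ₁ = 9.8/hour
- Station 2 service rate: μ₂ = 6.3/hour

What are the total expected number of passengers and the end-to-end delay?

By Jackson's theorem, each station behaves as independent M/M/1.
Station 1: ρ₁ = 5.0/9.8 = 0.5102, L₁ = ρ₁/(1-ρ₁) = λ/(μ₁-λ) = 5.0/4.80 = 1.04167
Station 2: ρ₂ = 5.0/6.3 = 0.7937, L₂ = ρ₂/(1-ρ₂) = λ/(μ₂-λ) = 5.0/1.30 = 3.84615
Total: L = L₁ + L₂ = 1.04167 + 3.84615 = 4.8878
W = L/λ = 4.8878/5.0 = 0.9776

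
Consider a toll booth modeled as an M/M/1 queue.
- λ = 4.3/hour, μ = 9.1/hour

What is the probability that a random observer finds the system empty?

ρ = λ/μ = 4.3/9.1 = 0.4725
P(0) = 1 - ρ = 1 - 0.4725 = 0.5275
The server is idle 52.75% of the time.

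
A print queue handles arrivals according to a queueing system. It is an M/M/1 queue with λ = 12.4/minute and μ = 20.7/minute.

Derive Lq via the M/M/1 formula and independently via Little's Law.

Method 1 (direct): Lq = λ²/(μ(μ-λ)) = 153.76/(20.7 × 8.30) = 0.8949

Method 2 (Little's Law):
W = 1/(μ-λ) = 1/8.30 = 0.12048
Wq = W - 1/μ = 0.12048 - 0.048309 = 0.07217
Lq = λWq = 12.4 × 0.07217 = 0.8949 ✔ (matches Method 1)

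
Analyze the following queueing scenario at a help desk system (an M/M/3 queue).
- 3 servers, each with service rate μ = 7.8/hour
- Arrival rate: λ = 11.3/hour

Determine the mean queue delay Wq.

Traffic intensity: ρ = λ/(cμ) = 11.3/(3×7.8) = 0.4829
Since ρ = 0.4829 < 1, system is stable.
Offered load a = λ/μ = cρ = 11.3/7.8 = 1.4487
P₀ = [ Σₙ₌₀^2 aⁿ/n! + a^3/(3!(1-ρ)) ]⁻¹
Σ = a^0/0! + a^1/1! + a^2/2! = 1.0000 + 1.4487 + 1.0494 = 3.4981
a^3/(3!(1-ρ)) = 3.0405/(6 × 0.5171) = 0.9800
P₀ = 1/(3.4981 + 0.9800) = 0.2233
Lq = P₀·a^3·ρ / (3!(1-ρ)²) = 0.2233 × 3.0405 × 0.4829 / (6 × 0.2674) = 0.2044
Wq = Lq/λ = 0.2044/11.3 = 0.01809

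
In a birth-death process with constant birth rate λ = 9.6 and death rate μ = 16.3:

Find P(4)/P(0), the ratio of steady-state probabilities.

For constant rates: P(n)/P(0) = (λ/μ)^n
P(4)/P(0) = (9.6/16.3)^4 = 0.58896^4 = 0.1203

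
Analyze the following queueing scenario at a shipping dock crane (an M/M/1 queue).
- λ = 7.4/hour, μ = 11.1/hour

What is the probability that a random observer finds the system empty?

ρ = λ/μ = 7.4/11.1 = 0.6667
P(0) = 1 - ρ = 1 - 0.6667 = 0.3333
The server is idle 33.33% of the time.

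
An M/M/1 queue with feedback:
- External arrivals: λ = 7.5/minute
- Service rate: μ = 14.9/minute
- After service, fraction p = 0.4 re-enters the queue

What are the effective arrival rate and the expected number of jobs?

Effective arrival rate: λ_eff = λ/(1-p) = 7.5/(1-0.4) = 7.5/0.60 = 12.5000
ρ = λ_eff/μ = 12.5000/14.9 = 0.838926
L = ρ/(1-ρ) = 0.838926/(1-0.838926) = 5.2083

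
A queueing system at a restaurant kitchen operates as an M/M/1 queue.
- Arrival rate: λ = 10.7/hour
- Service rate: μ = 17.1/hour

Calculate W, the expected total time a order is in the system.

First, compute utilization: ρ = λ/μ = 10.7/17.1 = 0.6257
For M/M/1: W = 1/(μ-λ)
W = 1/(17.1-10.7) = 1/6.40
W = 0.1562 hours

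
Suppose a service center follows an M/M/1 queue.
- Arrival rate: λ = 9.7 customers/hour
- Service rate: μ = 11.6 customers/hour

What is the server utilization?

Server utilization: ρ = λ/μ
ρ = 9.7/11.6 = 0.8362
The server is busy 83.62% of the time.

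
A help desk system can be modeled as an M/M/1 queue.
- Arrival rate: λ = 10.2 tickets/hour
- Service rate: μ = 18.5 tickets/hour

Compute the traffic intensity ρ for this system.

Server utilization: ρ = λ/μ
ρ = 10.2/18.5 = 0.5514
The server is busy 55.14% of the time.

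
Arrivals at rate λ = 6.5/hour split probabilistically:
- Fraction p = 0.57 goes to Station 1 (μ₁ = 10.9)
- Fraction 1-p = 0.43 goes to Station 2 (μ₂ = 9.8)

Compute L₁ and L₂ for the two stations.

Effective rates: λ₁ = 6.5×0.57 = 3.705, λ₂ = 6.5×0.43 = 2.795
Station 1: ρ₁ = 3.705/10.9 = 0.3399, L₁ = ρ₁/(1-ρ₁) = 0.3399/(1-0.3399) = 0.5149
Station 2: ρ₂ = 2.795/9.8 = 0.2852, L₂ = ρ₂/(1-ρ₂) = 0.2852/(1-0.2852) = 0.3990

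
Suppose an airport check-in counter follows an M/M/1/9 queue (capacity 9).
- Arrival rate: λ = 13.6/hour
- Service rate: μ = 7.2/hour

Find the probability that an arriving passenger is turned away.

ρ = λ/μ = 13.6/7.2 = 1.8889
P₀ = (1-ρ)/(1-ρ^(K+1)) = (1-1.8889)/(1-1.8889^10) = -0.8889/-577.2154 = 0.001540
P_K = P₀×ρ^K = 0.001540 × 1.8889^9 = 0.001540 × 306.1122 = 0.4714
Blocking probability = 47.14%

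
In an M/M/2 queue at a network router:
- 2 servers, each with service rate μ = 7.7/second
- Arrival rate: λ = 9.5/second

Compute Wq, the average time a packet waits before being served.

Traffic intensity: ρ = λ/(cμ) = 9.5/(2×7.7) = 0.6169
Since ρ = 0.6169 < 1, system is stable.
Offered load a = λ/μ = cρ = 9.5/7.7 = 1.2338
P₀ = [ Σₙ₌₀^1 aⁿ/n! + a^2/(2!(1-ρ)) ]⁻¹
Σ = a^0/0! + a^1/1! = 1.0000 + 1.2338 = 2.2338
a^2/(2!(1-ρ)) = 1.5222/(2 × 0.38312) = 1.9866
P₀ = 1/(2.2338 + 1.9866) = 0.2369
Lq = P₀·a^2·ρ / (2!(1-ρ)²) = 0.23695 × 1.5222 × 0.61688 / (2 × 0.14678) = 0.7579
Wq = Lq/λ = 0.7579/9.5 = 0.07978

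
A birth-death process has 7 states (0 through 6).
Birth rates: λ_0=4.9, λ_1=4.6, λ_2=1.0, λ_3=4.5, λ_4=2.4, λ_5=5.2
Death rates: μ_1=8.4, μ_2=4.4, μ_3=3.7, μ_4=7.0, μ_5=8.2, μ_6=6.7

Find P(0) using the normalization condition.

Ratios P(n)/P(0) = (λ₀···λₙ₋₁)/(μ₁···μₙ):
P(1)/P(0) = (4.9)/(8.4) = 0.5833
P(2)/P(0) = (4.9×4.6)/(8.4×4.4) = 0.6098
P(3)/P(0) = (4.9×4.6×1.0)/(8.4×4.4×3.7) = 0.1648
P(4)/P(0) = (4.9×4.6×1.0×4.5)/(8.4×4.4×3.7×7.0) = 0.1060
P(5)/P(0) = (4.9×4.6×1.0×4.5×2.4)/(8.4×4.4×3.7×7.0×8.2) = 0.03101
P(6)/P(0) = (4.9×4.6×1.0×4.5×2.4×5.2)/(8.4×4.4×3.7×7.0×8.2×6.7) = 0.02407

Normalization: ∑ P(n) = 1
P(0) × (1.0000 + 0.5833 + 0.6098 + 0.1648 + 0.1060 + 0.03101 + 0.02407) = 1
P(0) × 2.5190 = 1
P(0) = 1/2.5190 = 0.3970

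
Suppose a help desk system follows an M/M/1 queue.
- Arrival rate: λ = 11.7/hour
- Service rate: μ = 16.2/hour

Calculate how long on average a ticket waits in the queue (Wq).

First, compute utilization: ρ = λ/μ = 11.7/16.2 = 0.7222
For M/M/1: Wq = λ/(μ(μ-λ))
Wq = 11.7/(16.2 × (16.2-11.7))
Wq = 11.7/(16.2 × 4.50)
Wq = 0.1605 hours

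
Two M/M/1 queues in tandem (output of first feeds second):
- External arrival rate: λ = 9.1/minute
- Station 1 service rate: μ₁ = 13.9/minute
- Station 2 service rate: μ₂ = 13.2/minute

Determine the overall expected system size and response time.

By Jackson's theorem, each station behaves as independent M/M/1.
Station 1: ρ₁ = 9.1/13.9 = 0.6547, L₁ = ρ₁/(1-ρ₁) = λ/(μ₁-λ) = 9.1/4.80 = 1.8958
Station 2: ρ₂ = 9.1/13.2 = 0.6894, L₂ = ρ₂/(1-ρ₂) = λ/(μ₂-λ) = 9.1/4.10 = 2.2195
Total: L = L₁ + L₂ = 1.8958 + 2.2195 = 4.1153
W = L/λ = 4.1153/9.1 = 0.4522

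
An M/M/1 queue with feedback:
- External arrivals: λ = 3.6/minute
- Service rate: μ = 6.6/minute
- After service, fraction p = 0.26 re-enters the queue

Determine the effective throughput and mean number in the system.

Effective arrival rate: λ_eff = λ/(1-p) = 3.6/(1-0.26) = 3.6/0.74 = 4.8649
ρ = λ_eff/μ = 4.8649/6.6 = 0.7371
L = ρ/(1-ρ) = 0.7371/(1-0.7371) = 2.8037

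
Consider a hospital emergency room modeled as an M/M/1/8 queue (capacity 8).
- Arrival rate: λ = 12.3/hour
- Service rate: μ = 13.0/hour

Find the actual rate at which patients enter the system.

ρ = λ/μ = 12.3/13.0 = 0.94615
P₀ = (1-ρ)/(1-ρ^(K+1)) = (1-0.94615)/(1-0.94615^9) = 0.05385/0.3924 = 0.1372
P_K = P₀×ρ^K = 0.13724 × 0.94615^8 = 0.13724 × 0.64221 = 0.08814
λ_eff = λ(1-P_K) = 12.3 × (1 - 0.08814) = 12.3 × 0.91186 = 11.2159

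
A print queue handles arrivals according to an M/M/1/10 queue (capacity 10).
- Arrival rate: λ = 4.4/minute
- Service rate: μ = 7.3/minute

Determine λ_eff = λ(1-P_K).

ρ = λ/μ = 4.4/7.3 = 0.60274
P₀ = (1-ρ)/(1-ρ^(K+1)) = (1-0.60274)/(1-0.60274^11) = 0.3973/0.9962 = 0.3988
P_K = P₀×ρ^K = 0.3988 × 0.60274^10 = 0.3988 × 0.006328 = 0.002524
λ_eff = λ(1-P_K) = 4.4 × (1 - 0.002524) = 4.4 × 0.99748 = 4.3889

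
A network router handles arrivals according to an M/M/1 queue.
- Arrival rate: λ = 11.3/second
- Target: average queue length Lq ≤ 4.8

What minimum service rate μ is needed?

For M/M/1: Lq = λ²/(μ(μ-λ))
Need Lq ≤ 4.8, i.e. μ(μ-λ) ≥ λ²/4.8
μ² - 11.3μ - 127.69/4.8 ≥ 0  →  μ² - 11.3μ - 26.60208 ≥ 0
Quadratic formula (positive root): μ = [λ + √(λ² + 4×26.60208)]/2
Discriminant: 127.69 + 4×26.60208 = 234.0983, √234.0983 = 15.30027
μ ≥ (11.3 + 15.30027)/2 = 13.3001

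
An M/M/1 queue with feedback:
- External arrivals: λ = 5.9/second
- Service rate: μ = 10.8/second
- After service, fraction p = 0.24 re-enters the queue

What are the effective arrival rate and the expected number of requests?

Effective arrival rate: λ_eff = λ/(1-p) = 5.9/(1-0.24) = 5.9/0.76 = 7.7632
ρ = λ_eff/μ = 7.7632/10.8 = 0.71881
L = ρ/(1-ρ) = 0.71881/(1-0.71881) = 2.5563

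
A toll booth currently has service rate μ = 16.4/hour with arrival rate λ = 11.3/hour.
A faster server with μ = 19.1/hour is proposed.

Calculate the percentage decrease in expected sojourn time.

System 1: ρ₁ = 11.3/16.4 = 0.6890, W₁ = 1/(16.4-11.3) = 0.196078
System 2: ρ₂ = 11.3/19.1 = 0.5916, W₂ = 1/(19.1-11.3) = 0.128205
Improvement: (W₁-W₂)/W₁ = (0.196078-0.128205)/0.196078 = 34.62%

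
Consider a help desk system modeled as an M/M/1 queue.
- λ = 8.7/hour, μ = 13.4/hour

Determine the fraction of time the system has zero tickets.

ρ = λ/μ = 8.7/13.4 = 0.6493
P(0) = 1 - ρ = 1 - 0.6493 = 0.3507
The server is idle 35.07% of the time.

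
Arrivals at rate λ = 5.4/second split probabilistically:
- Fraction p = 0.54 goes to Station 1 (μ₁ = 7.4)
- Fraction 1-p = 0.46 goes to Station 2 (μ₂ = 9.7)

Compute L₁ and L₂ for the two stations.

Effective rates: λ₁ = 5.4×0.54 = 2.916, λ₂ = 5.4×0.46 = 2.484
Station 1: ρ₁ = 2.916/7.4 = 0.39405, L₁ = ρ₁/(1-ρ₁) = 0.39405/(1-0.39405) = 0.6503
Station 2: ρ₂ = 2.484/9.7 = 0.25608, L₂ = ρ₂/(1-ρ₂) = 0.25608/(1-0.25608) = 0.3442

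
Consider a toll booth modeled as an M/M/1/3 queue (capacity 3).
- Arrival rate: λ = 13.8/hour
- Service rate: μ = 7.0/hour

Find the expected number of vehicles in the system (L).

ρ = λ/μ = 13.8/7.0 = 1.9714
P₀ = (1-ρ)/(1-ρ^(K+1)) = (1-1.9714)/(1-1.9714^4) = -0.9714/-14.1042 = 0.06887
P_K = P₀×ρ^K = 0.06887 × 1.9714^3 = 0.06887 × 7.6617 = 0.5277
L = ρ[1 - (K+1)ρ^K + Kρ^(K+1)] / [(1-ρ)(1-ρ^(K+1))]
L = 1.9714 × (1 - 4×7.66168 + 3×15.1042) / ((1 - 1.9714) × (1 - 15.1042)) = 2.2542 vehicles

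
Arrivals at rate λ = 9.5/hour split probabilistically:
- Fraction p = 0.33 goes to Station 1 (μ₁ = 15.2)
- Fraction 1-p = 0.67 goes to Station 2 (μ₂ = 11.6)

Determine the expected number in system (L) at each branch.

Effective rates: λ₁ = 9.5×0.33 = 3.135, λ₂ = 9.5×0.67 = 6.365
Station 1: ρ₁ = 3.135/15.2 = 0.20625, L₁ = ρ₁/(1-ρ₁) = 0.20625/(1-0.20625) = 0.2598
Station 2: ρ₂ = 6.365/11.6 = 0.54871, L₂ = ρ₂/(1-ρ₂) = 0.54871/(1-0.54871) = 1.2159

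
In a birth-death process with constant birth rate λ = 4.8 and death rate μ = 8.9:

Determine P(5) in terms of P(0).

For constant rates: P(n)/P(0) = (λ/μ)^n
P(5)/P(0) = (4.8/8.9)^5 = 0.53933^5 = 0.04563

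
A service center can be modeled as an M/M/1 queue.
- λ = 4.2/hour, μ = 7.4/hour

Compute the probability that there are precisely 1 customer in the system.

ρ = λ/μ = 4.2/7.4 = 0.5676
P(n) = (1-ρ)ρⁿ
P(1) = (1-0.5676) × 0.5676^1
P(1) = 0.4324 × 0.5676
P(1) = 0.2454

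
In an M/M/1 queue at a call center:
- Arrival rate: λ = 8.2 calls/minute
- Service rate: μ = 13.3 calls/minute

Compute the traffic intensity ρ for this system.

Server utilization: ρ = λ/μ
ρ = 8.2/13.3 = 0.6165
The server is busy 61.65% of the time.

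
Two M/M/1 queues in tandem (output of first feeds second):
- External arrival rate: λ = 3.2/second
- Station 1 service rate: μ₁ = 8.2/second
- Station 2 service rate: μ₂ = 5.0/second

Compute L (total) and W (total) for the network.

By Jackson's theorem, each station behaves as independent M/M/1.
Station 1: ρ₁ = 3.2/8.2 = 0.3902, L₁ = ρ₁/(1-ρ₁) = λ/(μ₁-λ) = 3.2/5.00 = 0.6400
Station 2: ρ₂ = 3.2/5.0 = 0.6400, L₂ = ρ₂/(1-ρ₂) = λ/(μ₂-λ) = 3.2/1.80 = 1.7778
Total: L = L₁ + L₂ = 0.6400 + 1.7778 = 2.4178
W = L/λ = 2.4178/3.2 = 0.7556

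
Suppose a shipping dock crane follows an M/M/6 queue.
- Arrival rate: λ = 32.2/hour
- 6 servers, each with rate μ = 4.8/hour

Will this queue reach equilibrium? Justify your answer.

Stability requires ρ = λ/(cμ) < 1
ρ = 32.2/(6 × 4.8) = 32.2/28.80 = 1.1181
Since 1.1181 ≥ 1, the system is UNSTABLE.
Need c > λ/μ = 32.2/4.8 = 6.71.
Minimum servers needed: c = 7.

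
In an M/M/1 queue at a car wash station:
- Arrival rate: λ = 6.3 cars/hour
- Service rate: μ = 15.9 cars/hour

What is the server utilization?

Server utilization: ρ = λ/μ
ρ = 6.3/15.9 = 0.3962
The server is busy 39.62% of the time.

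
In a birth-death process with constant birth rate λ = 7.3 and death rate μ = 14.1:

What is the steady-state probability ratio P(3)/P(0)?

For constant rates: P(n)/P(0) = (λ/μ)^n
P(3)/P(0) = (7.3/14.1)^3 = 0.5177^3 = 0.1388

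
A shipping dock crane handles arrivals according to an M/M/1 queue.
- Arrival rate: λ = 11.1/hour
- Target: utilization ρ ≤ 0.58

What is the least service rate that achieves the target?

ρ = λ/μ, so μ = λ/ρ
μ ≥ 11.1/0.58 = 19.1379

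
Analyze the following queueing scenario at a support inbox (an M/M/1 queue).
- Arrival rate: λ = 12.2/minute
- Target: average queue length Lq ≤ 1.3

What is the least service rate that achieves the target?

For M/M/1: Lq = λ²/(μ(μ-λ))
Need Lq ≤ 1.3, i.e. μ(μ-λ) ≥ λ²/1.3
μ² - 12.2μ - 148.84/1.3 ≥ 0  →  μ² - 12.2μ - 114.4923 ≥ 0
Quadratic formula (positive root): μ = [λ + √(λ² + 4×114.4923)]/2
Discriminant: 148.84 + 4×114.4923 = 606.8092, √606.8092 = 24.633498
μ ≥ (12.2 + 24.633498)/2 = 18.4167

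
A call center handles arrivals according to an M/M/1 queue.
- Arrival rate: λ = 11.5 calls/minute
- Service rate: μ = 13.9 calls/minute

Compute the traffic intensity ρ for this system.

Server utilization: ρ = λ/μ
ρ = 11.5/13.9 = 0.8273
The server is busy 82.73% of the time.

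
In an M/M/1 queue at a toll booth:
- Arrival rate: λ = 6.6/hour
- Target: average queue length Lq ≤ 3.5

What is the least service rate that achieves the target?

For M/M/1: Lq = λ²/(μ(μ-λ))
Need Lq ≤ 3.5, i.e. μ(μ-λ) ≥ λ²/3.5
μ² - 6.6μ - 43.56/3.5 ≥ 0  →  μ² - 6.6μ - 12.445714 ≥ 0
Quadratic formula (positive root): μ = [λ + √(λ² + 4×12.445714)]/2
Discriminant: 43.56 + 4×12.445714 = 93.3429, √93.3429 = 9.6614
μ ≥ (6.6 + 9.6614)/2 = 8.1307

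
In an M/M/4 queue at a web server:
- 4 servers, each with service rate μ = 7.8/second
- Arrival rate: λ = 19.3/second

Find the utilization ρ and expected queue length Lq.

Traffic intensity: ρ = λ/(cμ) = 19.3/(4×7.8) = 0.6186
Since ρ = 0.6186 < 1, system is stable.
Offered load a = λ/μ = cρ = 19.3/7.8 = 2.4744
P₀ = [ Σₙ₌₀^3 aⁿ/n! + a^4/(4!(1-ρ)) ]⁻¹
Σ = a^0/0! + a^1/1! + a^2/2! + a^3/3! = 1.00000 + 2.47436 + 3.06123 + 2.52486 = 9.0604
a^4/(4!(1-ρ)) = 37.4844/(24 × 0.38141) = 4.0949
P₀ = 1/(9.0604 + 4.0949) = 0.07601
Lq = P₀·a^4·ρ / (4!(1-ρ)²) = 0.0760145 × 37.4844 × 0.618590 / (24 × 0.145474) = 0.5048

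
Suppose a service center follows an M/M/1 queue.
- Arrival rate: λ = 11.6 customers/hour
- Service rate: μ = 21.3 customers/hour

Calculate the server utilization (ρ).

Server utilization: ρ = λ/μ
ρ = 11.6/21.3 = 0.5446
The server is busy 54.46% of the time.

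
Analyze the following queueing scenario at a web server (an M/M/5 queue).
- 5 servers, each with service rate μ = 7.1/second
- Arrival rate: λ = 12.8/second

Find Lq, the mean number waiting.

Traffic intensity: ρ = λ/(cμ) = 12.8/(5×7.1) = 0.3606
Since ρ = 0.3606 < 1, system is stable.
Offered load a = λ/μ = cρ = 12.8/7.1 = 1.8028
P₀ = [ Σₙ₌₀^4 aⁿ/n! + a^5/(5!(1-ρ)) ]⁻¹
Σ = a^0/0! + a^1/1! + a^2/2! + a^3/3! + a^4/4! = 1.0000 + 1.8028 + 1.6251 + 0.9766 + 0.4401 = 5.8446
a^5/(5!(1-ρ)) = 19.0440/(120 × 0.6394) = 0.2482
P₀ = 1/(5.8446 + 0.2482) = 0.1641
Lq = P₀·a^5·ρ / (5!(1-ρ)²) = 0.1641 × 19.0440 × 0.3606 / (120 × 0.4089) = 0.02297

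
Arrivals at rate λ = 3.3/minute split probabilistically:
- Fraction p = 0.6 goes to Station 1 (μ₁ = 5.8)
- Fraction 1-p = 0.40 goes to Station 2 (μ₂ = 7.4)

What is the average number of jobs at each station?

Effective rates: λ₁ = 3.3×0.6 = 1.98, λ₂ = 3.3×0.40 = 1.32
Station 1: ρ₁ = 1.98/5.8 = 0.34138, L₁ = ρ₁/(1-ρ₁) = 0.34138/(1-0.34138) = 0.5183
Station 2: ρ₂ = 1.32/7.4 = 0.1784, L₂ = ρ₂/(1-ρ₂) = 0.1784/(1-0.1784) = 0.2171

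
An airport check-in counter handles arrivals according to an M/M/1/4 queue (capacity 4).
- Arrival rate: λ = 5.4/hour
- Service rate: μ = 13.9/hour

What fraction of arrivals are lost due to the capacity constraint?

ρ = λ/μ = 5.4/13.9 = 0.3885
P₀ = (1-ρ)/(1-ρ^(K+1)) = (1-0.3885)/(1-0.3885^5) = 0.6115/0.9911 = 0.6170
P_K = P₀×ρ^K = 0.61696 × 0.3885^4 = 0.61696 × 0.022781 = 0.01405
Blocking probability = 1.41%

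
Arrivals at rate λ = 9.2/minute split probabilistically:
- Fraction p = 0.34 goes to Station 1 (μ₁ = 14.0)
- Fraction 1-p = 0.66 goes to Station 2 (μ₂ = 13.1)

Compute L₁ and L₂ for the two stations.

Effective rates: λ₁ = 9.2×0.34 = 3.128, λ₂ = 9.2×0.66 = 6.072
Station 1: ρ₁ = 3.128/14.0 = 0.2234, L₁ = ρ₁/(1-ρ₁) = 0.2234/(1-0.2234) = 0.2877
Station 2: ρ₂ = 6.072/13.1 = 0.46351, L₂ = ρ₂/(1-ρ₂) = 0.46351/(1-0.46351) = 0.8640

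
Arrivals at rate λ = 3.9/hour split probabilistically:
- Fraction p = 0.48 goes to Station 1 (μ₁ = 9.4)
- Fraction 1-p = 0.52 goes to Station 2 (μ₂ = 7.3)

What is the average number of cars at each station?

Effective rates: λ₁ = 3.9×0.48 = 1.872, λ₂ = 3.9×0.52 = 2.028
Station 1: ρ₁ = 1.872/9.4 = 0.19915, L₁ = ρ₁/(1-ρ₁) = 0.19915/(1-0.19915) = 0.2487
Station 2: ρ₂ = 2.028/7.3 = 0.2778, L₂ = ρ₂/(1-ρ₂) = 0.2778/(1-0.2778) = 0.3847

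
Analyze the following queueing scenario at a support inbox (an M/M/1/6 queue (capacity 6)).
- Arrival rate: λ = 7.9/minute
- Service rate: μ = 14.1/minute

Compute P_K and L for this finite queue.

ρ = λ/μ = 7.9/14.1 = 0.56028
P₀ = (1-ρ)/(1-ρ^(K+1)) = (1-0.56028)/(1-0.56028^7) = 0.43972/0.98267 = 0.4475
P_K = P₀×ρ^K = 0.4475 × 0.56028^6 = 0.4475 × 0.03093 = 0.01384
Blocking probability P_6 = 0.01384 (1.38%)
L = ρ[1 - (K+1)ρ^K + Kρ^(K+1)] / [(1-ρ)(1-ρ^(K+1))]
L = 0.56028 × (1 - 7×0.03093 + 6×0.01733) / ((1 - 0.56028) × (1 - 0.01733)) = 1.1507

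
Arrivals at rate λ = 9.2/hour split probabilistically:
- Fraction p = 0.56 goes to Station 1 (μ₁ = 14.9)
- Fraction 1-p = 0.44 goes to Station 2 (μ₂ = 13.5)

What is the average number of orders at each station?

Effective rates: λ₁ = 9.2×0.56 = 5.152, λ₂ = 9.2×0.44 = 4.048
Station 1: ρ₁ = 5.152/14.9 = 0.34577, L₁ = ρ₁/(1-ρ₁) = 0.34577/(1-0.34577) = 0.5285
Station 2: ρ₂ = 4.048/13.5 = 0.29985, L₂ = ρ₂/(1-ρ₂) = 0.29985/(1-0.29985) = 0.4283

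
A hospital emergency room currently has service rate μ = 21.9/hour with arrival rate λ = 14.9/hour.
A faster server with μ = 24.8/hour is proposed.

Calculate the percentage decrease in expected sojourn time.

System 1: ρ₁ = 14.9/21.9 = 0.6804, W₁ = 1/(21.9-14.9) = 0.14286
System 2: ρ₂ = 14.9/24.8 = 0.6008, W₂ = 1/(24.8-14.9) = 0.10101
Improvement: (W₁-W₂)/W₁ = (0.14286-0.10101)/0.14286 = 29.29%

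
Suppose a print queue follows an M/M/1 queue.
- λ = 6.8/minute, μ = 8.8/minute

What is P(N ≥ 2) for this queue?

ρ = λ/μ = 6.8/8.8 = 0.7727
P(N ≥ n) = ρⁿ
P(N ≥ 2) = 0.7727^2
P(N ≥ 2) = 0.5971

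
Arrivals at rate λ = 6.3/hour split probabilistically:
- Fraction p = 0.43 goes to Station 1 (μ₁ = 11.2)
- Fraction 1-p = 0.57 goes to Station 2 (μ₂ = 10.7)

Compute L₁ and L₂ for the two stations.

Effective rates: λ₁ = 6.3×0.43 = 2.709, λ₂ = 6.3×0.57 = 3.591
Station 1: ρ₁ = 2.709/11.2 = 0.241875, L₁ = ρ₁/(1-ρ₁) = 0.241875/(1-0.241875) = 0.3190
Station 2: ρ₂ = 3.591/10.7 = 0.3356, L₂ = ρ₂/(1-ρ₂) = 0.3356/(1-0.3356) = 0.5051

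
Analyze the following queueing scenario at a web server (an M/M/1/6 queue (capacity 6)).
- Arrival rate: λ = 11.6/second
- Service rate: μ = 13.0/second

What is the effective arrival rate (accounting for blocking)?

ρ = λ/μ = 11.6/13.0 = 0.89231
P₀ = (1-ρ)/(1-ρ^(K+1)) = (1-0.89231)/(1-0.89231^7) = 0.10769/0.54959 = 0.1959
P_K = P₀×ρ^K = 0.19595 × 0.89231^6 = 0.19595 × 0.50477 = 0.09891
λ_eff = λ(1-P_K) = 11.6 × (1 - 0.098907) = 11.6 × 0.901093 = 10.4527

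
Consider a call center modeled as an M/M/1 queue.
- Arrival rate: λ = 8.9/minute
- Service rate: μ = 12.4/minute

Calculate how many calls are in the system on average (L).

ρ = λ/μ = 8.9/12.4 = 0.7177
For M/M/1: L = λ/(μ-λ)
L = 8.9/(12.4-8.9) = 8.9/3.50
L = 2.5429 calls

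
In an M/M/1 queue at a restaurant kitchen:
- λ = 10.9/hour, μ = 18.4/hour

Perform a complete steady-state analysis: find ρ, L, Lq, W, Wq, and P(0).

Step 1: ρ = λ/μ = 10.9/18.4 = 0.5924
Step 2: L = λ/(μ-λ) = 10.9/7.50 = 1.4533
Step 3: Lq = λ²/(μ(μ-λ)) = 118.81/(18.4×7.50) = 0.8609
Step 4: W = 1/(μ-λ) = 1/7.50 = 0.13333
Step 5: Wq = λ/(μ(μ-λ)) = 10.9/(18.4×7.50) = 0.07899
Step 6: P(0) = 1-ρ = 0.4076
Verify: L = λW = 10.9×0.13333 = 1.4533 ✔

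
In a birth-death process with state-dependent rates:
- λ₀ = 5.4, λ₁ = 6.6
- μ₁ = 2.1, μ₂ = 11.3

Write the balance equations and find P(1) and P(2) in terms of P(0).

Balance equations:
State 0: λ₀P₀ = μ₁P₁ → P₁ = (λ₀/μ₁)P₀ = (5.4/2.1)P₀ = 2.5714P₀
State 1: P₂ = (λ₀λ₁)/(μ₁μ₂)P₀ = (5.4×6.6)/(2.1×11.3)P₀ = 1.5019P₀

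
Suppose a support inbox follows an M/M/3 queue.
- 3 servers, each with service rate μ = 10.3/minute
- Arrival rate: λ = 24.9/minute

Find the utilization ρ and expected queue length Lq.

Traffic intensity: ρ = λ/(cμ) = 24.9/(3×10.3) = 0.8058
Since ρ = 0.8058 < 1, system is stable.
Offered load a = λ/μ = cρ = 24.9/10.3 = 2.4175
P₀ = [ Σₙ₌₀^2 aⁿ/n! + a^3/(3!(1-ρ)) ]⁻¹
Σ = a^0/0! + a^1/1! + a^2/2! = 1.0000 + 2.4175 + 2.9221 = 6.3396
a^3/(3!(1-ρ)) = 14.1282/(6 × 0.194175) = 12.1267
P₀ = 1/(6.3396 + 12.1267) = 0.05415
Lq = P₀·a^3·ρ / (3!(1-ρ)²) = 0.05415 × 14.1282 × 0.8058 / (6 × 0.03770) = 2.7253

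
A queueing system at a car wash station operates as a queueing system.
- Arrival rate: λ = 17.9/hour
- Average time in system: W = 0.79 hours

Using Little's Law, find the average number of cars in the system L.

Little's Law: L = λW
L = 17.9 × 0.79 = 14.1410 cars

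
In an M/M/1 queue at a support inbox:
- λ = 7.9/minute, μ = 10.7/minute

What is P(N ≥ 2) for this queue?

ρ = λ/μ = 7.9/10.7 = 0.7383
P(N ≥ n) = ρⁿ
P(N ≥ 2) = 0.7383^2
P(N ≥ 2) = 0.5451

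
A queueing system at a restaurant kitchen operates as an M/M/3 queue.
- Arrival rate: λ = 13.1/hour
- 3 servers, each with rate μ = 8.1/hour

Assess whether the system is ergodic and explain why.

Stability requires ρ = λ/(cμ) < 1
ρ = 13.1/(3 × 8.1) = 13.1/24.30 = 0.5391
Since 0.5391 < 1, the system is STABLE.
The servers are busy 53.91% of the time.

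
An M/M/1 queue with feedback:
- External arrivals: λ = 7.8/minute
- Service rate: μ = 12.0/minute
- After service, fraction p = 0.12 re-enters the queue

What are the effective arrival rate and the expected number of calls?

Effective arrival rate: λ_eff = λ/(1-p) = 7.8/(1-0.12) = 7.8/0.88 = 8.86364
ρ = λ_eff/μ = 8.86364/12.0 = 0.73864
L = ρ/(1-ρ) = 0.73864/(1-0.73864) = 2.8261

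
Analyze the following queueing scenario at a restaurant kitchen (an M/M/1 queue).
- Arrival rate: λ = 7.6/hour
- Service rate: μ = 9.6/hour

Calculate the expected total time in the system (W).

First, compute utilization: ρ = λ/μ = 7.6/9.6 = 0.7917
For M/M/1: W = 1/(μ-λ)
W = 1/(9.6-7.6) = 1/2.00
W = 0.5000 hours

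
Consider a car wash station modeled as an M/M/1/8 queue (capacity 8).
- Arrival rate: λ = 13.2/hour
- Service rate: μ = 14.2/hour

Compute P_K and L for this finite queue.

ρ = λ/μ = 13.2/14.2 = 0.92958
P₀ = (1-ρ)/(1-ρ^(K+1)) = (1-0.92958)/(1-0.92958^9) = 0.07042/0.4817 = 0.1462
P_K = P₀×ρ^K = 0.14619 × 0.92958^8 = 0.14619 × 0.55756 = 0.08151
Blocking probability P_8 = 0.08151 (8.15%)
L = ρ[1 - (K+1)ρ^K + Kρ^(K+1)] / [(1-ρ)(1-ρ^(K+1))]
L = 0.92958 × (1 - 9×0.5575633 + 8×0.5182997) / ((1 - 0.92958) × (1 - 0.5182997)) = 3.5167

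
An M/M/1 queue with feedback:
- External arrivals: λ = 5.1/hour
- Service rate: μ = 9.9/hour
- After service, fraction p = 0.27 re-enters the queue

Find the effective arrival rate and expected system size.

Effective arrival rate: λ_eff = λ/(1-p) = 5.1/(1-0.27) = 5.1/0.73 = 6.9863
ρ = λ_eff/μ = 6.9863/9.9 = 0.705687
L = ρ/(1-ρ) = 0.705687/(1-0.705687) = 2.3977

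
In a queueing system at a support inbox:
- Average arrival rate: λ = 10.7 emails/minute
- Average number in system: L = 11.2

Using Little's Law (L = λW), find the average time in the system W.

Little's Law: L = λW, so W = L/λ
W = 11.2/10.7 = 1.0467 minutes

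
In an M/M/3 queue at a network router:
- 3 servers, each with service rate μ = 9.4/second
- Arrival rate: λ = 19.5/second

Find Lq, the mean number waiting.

Traffic intensity: ρ = λ/(cμ) = 19.5/(3×9.4) = 0.6915
Since ρ = 0.6915 < 1, system is stable.
Offered load a = λ/μ = cρ = 19.5/9.4 = 2.0745
P₀ = [ Σₙ₌₀^2 aⁿ/n! + a^3/(3!(1-ρ)) ]⁻¹
Σ = a^0/0! + a^1/1! + a^2/2! = 1.0000 + 2.0745 + 2.1517 = 5.2262
a^3/(3!(1-ρ)) = 8.9273/(6 × 0.30851) = 4.8228
P₀ = 1/(5.2262 + 4.8228) = 0.09951
Lq = P₀·a^3·ρ / (3!(1-ρ)²) = 0.09951 × 8.9273 × 0.6915 / (6 × 0.09518) = 1.0757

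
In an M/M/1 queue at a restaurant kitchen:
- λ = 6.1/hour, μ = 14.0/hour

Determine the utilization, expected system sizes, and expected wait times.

Step 1: ρ = λ/μ = 6.1/14.0 = 0.4357
Step 2: L = λ/(μ-λ) = 6.1/7.90 = 0.7722
Step 3: Lq = λ²/(μ(μ-λ)) = 37.21/(14.0×7.90) = 0.3364
Step 4: W = 1/(μ-λ) = 1/7.90 = 0.126582
Step 5: Wq = λ/(μ(μ-λ)) = 6.1/(14.0×7.90) = 0.05515
Step 6: P(0) = 1-ρ = 0.5643
Verify: L = λW = 6.1×0.126582 = 0.7722 ✔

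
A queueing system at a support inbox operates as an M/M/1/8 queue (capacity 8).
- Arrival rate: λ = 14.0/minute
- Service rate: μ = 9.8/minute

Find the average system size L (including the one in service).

ρ = λ/μ = 14.0/9.8 = 1.42857
P₀ = (1-ρ)/(1-ρ^(K+1)) = (1-1.42857)/(1-1.42857^9) = -0.4286/-23.7807 = 0.01802
P_K = P₀×ρ^K = 0.01802 × 1.42857^8 = 0.01802 × 17.3465 = 0.3126
L = ρ[1 - (K+1)ρ^K + Kρ^(K+1)] / [(1-ρ)(1-ρ^(K+1))]
L = 1.42857 × (1 - 9×17.3465 + 8×24.7807) / ((1 - 1.42857) × (1 - 24.7807)) = 6.0451 emails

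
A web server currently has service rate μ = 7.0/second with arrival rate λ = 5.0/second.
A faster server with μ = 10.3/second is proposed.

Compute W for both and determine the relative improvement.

System 1: ρ₁ = 5.0/7.0 = 0.7143, W₁ = 1/(7.0-5.0) = 0.5000
System 2: ρ₂ = 5.0/10.3 = 0.4854, W₂ = 1/(10.3-5.0) = 0.1887
Improvement: (W₁-W₂)/W₁ = (0.5000-0.1887)/0.5000 = 62.26%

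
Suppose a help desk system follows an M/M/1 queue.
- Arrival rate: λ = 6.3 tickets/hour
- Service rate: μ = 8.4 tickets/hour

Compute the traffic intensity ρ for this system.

Server utilization: ρ = λ/μ
ρ = 6.3/8.4 = 0.7500
The server is busy 75.00% of the time.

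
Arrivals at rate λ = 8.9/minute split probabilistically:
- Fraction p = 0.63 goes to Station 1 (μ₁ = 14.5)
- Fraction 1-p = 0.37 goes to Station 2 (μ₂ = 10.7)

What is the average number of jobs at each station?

Effective rates: λ₁ = 8.9×0.63 = 5.607, λ₂ = 8.9×0.37 = 3.293
Station 1: ρ₁ = 5.607/14.5 = 0.3867, L₁ = ρ₁/(1-ρ₁) = 0.3867/(1-0.3867) = 0.6305
Station 2: ρ₂ = 3.293/10.7 = 0.30776, L₂ = ρ₂/(1-ρ₂) = 0.30776/(1-0.30776) = 0.4446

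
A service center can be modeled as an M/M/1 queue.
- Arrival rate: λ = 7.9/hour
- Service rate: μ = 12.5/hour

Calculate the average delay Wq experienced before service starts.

First, compute utilization: ρ = λ/μ = 7.9/12.5 = 0.6320
For M/M/1: Wq = λ/(μ(μ-λ))
Wq = 7.9/(12.5 × (12.5-7.9))
Wq = 7.9/(12.5 × 4.60)
Wq = 0.1374 hours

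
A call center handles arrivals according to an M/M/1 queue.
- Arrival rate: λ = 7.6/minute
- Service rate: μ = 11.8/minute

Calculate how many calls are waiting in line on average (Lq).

ρ = λ/μ = 7.6/11.8 = 0.6441
For M/M/1: Lq = λ²/(μ(μ-λ))
Lq = 57.76/(11.8 × 4.20)
Lq = 1.1655 calls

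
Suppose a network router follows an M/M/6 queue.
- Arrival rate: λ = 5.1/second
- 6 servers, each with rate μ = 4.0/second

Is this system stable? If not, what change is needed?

Stability requires ρ = λ/(cμ) < 1
ρ = 5.1/(6 × 4.0) = 5.1/24.00 = 0.2125
Since 0.2125 < 1, the system is STABLE.
The servers are busy 21.25% of the time.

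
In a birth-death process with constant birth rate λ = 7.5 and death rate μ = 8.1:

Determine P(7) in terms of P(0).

For constant rates: P(n)/P(0) = (λ/μ)^n
P(7)/P(0) = (7.5/8.1)^7 = 0.92593^7 = 0.5835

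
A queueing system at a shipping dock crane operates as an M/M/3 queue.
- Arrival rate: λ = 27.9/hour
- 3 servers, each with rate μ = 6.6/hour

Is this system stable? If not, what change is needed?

Stability requires ρ = λ/(cμ) < 1
ρ = 27.9/(3 × 6.6) = 27.9/19.80 = 1.4091
Since 1.4091 ≥ 1, the system is UNSTABLE.
Need c > λ/μ = 27.9/6.6 = 4.23.
Minimum servers needed: c = 5.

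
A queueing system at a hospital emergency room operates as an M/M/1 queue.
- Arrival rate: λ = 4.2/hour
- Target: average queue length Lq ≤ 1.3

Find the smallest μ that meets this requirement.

For M/M/1: Lq = λ²/(μ(μ-λ))
Need Lq ≤ 1.3, i.e. μ(μ-λ) ≥ λ²/1.3
μ² - 4.2μ - 17.64/1.3 ≥ 0  →  μ² - 4.2μ - 13.56923 ≥ 0
Quadratic formula (positive root): μ = [λ + √(λ² + 4×13.56923)]/2
Discriminant: 17.64 + 4×13.56923 = 71.9169, √71.9169 = 8.4804
μ ≥ (4.2 + 8.4804)/2 = 6.3402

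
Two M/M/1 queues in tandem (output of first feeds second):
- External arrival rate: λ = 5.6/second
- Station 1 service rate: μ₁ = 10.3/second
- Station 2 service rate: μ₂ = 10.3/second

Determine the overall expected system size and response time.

By Jackson's theorem, each station behaves as independent M/M/1.
Station 1: ρ₁ = 5.6/10.3 = 0.5437, L₁ = ρ₁/(1-ρ₁) = λ/(μ₁-λ) = 5.6/4.70 = 1.1915
Station 2: ρ₂ = 5.6/10.3 = 0.5437, L₂ = ρ₂/(1-ρ₂) = λ/(μ₂-λ) = 5.6/4.70 = 1.1915
Total: L = L₁ + L₂ = 1.1915 + 1.1915 = 2.3830
W = L/λ = 2.3830/5.6 = 0.4255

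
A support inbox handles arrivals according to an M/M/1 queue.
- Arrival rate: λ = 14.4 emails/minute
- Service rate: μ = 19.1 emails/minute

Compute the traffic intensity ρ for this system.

Server utilization: ρ = λ/μ
ρ = 14.4/19.1 = 0.7539
The server is busy 75.39% of the time.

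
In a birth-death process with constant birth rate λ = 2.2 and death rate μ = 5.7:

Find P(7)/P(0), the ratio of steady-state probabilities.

For constant rates: P(n)/P(0) = (λ/μ)^n
P(7)/P(0) = (2.2/5.7)^7 = 0.38596^7 = 0.001276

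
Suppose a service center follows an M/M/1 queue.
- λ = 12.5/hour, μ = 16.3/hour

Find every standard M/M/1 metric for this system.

Step 1: ρ = λ/μ = 12.5/16.3 = 0.7669
Step 2: L = λ/(μ-λ) = 12.5/3.80 = 3.2895
Step 3: Lq = λ²/(μ(μ-λ)) = 156.25/(16.3×3.80) = 2.5226
Step 4: W = 1/(μ-λ) = 1/3.80 = 0.26316
Step 5: Wq = λ/(μ(μ-λ)) = 12.5/(16.3×3.80) = 0.2018
Step 6: P(0) = 1-ρ = 0.2331
Verify: L = λW = 12.5×0.26316 = 3.2895 ✔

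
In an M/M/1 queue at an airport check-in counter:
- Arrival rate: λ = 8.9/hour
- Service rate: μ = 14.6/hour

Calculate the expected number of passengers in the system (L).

ρ = λ/μ = 8.9/14.6 = 0.6096
For M/M/1: L = λ/(μ-λ)
L = 8.9/(14.6-8.9) = 8.9/5.70
L = 1.5614 passengers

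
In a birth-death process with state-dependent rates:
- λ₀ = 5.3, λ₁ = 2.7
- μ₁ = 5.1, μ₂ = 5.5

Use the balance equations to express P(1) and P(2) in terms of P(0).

Balance equations:
State 0: λ₀P₀ = μ₁P₁ → P₁ = (λ₀/μ₁)P₀ = (5.3/5.1)P₀ = 1.0392P₀
State 1: P₂ = (λ₀λ₁)/(μ₁μ₂)P₀ = (5.3×2.7)/(5.1×5.5)P₀ = 0.5102P₀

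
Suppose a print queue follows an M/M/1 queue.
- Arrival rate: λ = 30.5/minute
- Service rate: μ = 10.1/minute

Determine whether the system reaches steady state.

Stability requires ρ = λ/(cμ) < 1
ρ = 30.5/(1 × 10.1) = 30.5/10.10 = 3.0198
Since 3.0198 ≥ 1, the system is UNSTABLE.
Queue grows without bound. Need μ > λ = 30.5.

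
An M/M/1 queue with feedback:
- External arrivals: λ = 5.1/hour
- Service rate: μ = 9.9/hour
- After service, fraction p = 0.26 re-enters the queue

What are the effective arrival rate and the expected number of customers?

Effective arrival rate: λ_eff = λ/(1-p) = 5.1/(1-0.26) = 5.1/0.74 = 6.8919
ρ = λ_eff/μ = 6.8919/9.9 = 0.69615
L = ρ/(1-ρ) = 0.69615/(1-0.69615) = 2.2911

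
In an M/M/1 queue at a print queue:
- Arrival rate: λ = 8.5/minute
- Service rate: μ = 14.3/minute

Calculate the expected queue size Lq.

ρ = λ/μ = 8.5/14.3 = 0.5944
For M/M/1: Lq = λ²/(μ(μ-λ))
Lq = 72.25/(14.3 × 5.80)
Lq = 0.8711 jobs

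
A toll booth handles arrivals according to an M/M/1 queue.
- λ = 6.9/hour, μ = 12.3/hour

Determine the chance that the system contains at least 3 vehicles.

ρ = λ/μ = 6.9/12.3 = 0.56098
P(N ≥ n) = ρⁿ
P(N ≥ 3) = 0.56098^3
P(N ≥ 3) = 0.1765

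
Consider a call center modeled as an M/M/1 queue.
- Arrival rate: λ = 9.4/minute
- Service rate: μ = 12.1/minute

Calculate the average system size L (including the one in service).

ρ = λ/μ = 9.4/12.1 = 0.7769
For M/M/1: L = λ/(μ-λ)
L = 9.4/(12.1-9.4) = 9.4/2.70
L = 3.4815 calls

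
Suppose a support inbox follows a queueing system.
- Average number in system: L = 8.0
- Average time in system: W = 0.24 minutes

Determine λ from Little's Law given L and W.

Little's Law: L = λW, so λ = L/W
λ = 8.0/0.24 = 33.3333 emails/minute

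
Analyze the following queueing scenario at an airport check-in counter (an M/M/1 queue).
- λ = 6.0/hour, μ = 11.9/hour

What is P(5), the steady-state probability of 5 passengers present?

ρ = λ/μ = 6.0/11.9 = 0.5042
P(n) = (1-ρ)ρⁿ
P(5) = (1-0.5042) × 0.5042^5
P(5) = 0.49580 × 0.032585
P(5) = 0.01616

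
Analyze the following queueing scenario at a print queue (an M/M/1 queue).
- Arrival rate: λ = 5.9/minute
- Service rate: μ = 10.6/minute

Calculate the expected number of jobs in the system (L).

ρ = λ/μ = 5.9/10.6 = 0.5566
For M/M/1: L = λ/(μ-λ)
L = 5.9/(10.6-5.9) = 5.9/4.70
L = 1.2553 jobs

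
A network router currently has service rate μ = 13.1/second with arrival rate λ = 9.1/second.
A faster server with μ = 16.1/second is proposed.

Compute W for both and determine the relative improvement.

System 1: ρ₁ = 9.1/13.1 = 0.6947, W₁ = 1/(13.1-9.1) = 0.25000
System 2: ρ₂ = 9.1/16.1 = 0.5652, W₂ = 1/(16.1-9.1) = 0.14286
Improvement: (W₁-W₂)/W₁ = (0.25000-0.14286)/0.25000 = 42.86%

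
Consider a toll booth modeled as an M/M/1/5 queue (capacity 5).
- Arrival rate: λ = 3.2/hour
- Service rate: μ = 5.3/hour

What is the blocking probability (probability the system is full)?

ρ = λ/μ = 3.2/5.3 = 0.60377
P₀ = (1-ρ)/(1-ρ^(K+1)) = (1-0.60377)/(1-0.60377^6) = 0.3962/0.9516 = 0.4164
P_K = P₀×ρ^K = 0.4164 × 0.60377^5 = 0.4164 × 0.08023 = 0.03341
Blocking probability = 3.34%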